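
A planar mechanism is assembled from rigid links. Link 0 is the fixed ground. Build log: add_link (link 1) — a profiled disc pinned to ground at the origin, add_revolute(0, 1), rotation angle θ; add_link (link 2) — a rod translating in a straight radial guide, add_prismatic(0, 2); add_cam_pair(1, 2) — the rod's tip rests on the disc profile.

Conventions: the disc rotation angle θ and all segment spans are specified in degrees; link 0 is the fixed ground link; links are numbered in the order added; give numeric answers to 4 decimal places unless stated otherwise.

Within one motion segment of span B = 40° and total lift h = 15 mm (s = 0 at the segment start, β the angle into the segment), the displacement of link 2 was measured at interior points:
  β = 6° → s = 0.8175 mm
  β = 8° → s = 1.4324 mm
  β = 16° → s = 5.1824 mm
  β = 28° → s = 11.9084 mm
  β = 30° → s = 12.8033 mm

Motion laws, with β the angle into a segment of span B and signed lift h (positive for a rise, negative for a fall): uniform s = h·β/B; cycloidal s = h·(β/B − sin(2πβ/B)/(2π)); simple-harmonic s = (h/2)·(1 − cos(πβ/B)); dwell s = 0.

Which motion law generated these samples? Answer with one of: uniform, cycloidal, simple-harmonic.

candidates at β/B = r: uniform s = h·r (linear in β); cycloidal s = h·(r − sin(2πr)/(2π)); simple-harmonic s = (h/2)(1 − cos(πr))
β=6°: printed 0.8175 | uniform 2.2500, cycloidal 0.3186, simple-harmonic 0.8175
β=8°: printed 1.4324 | uniform 3.0000, cycloidal 0.7295, simple-harmonic 1.4324
β=16°: printed 5.1824 | uniform 6.0000, cycloidal 4.5968, simple-harmonic 5.1824
β=28°: printed 11.9084 | uniform 10.5000, cycloidal 12.7705, simple-harmonic 11.9084
β=30°: printed 12.8033 | uniform 11.2500, cycloidal 13.6373, simple-harmonic 12.8033
only one law matches every sample → simple-harmonic

simple-harmonic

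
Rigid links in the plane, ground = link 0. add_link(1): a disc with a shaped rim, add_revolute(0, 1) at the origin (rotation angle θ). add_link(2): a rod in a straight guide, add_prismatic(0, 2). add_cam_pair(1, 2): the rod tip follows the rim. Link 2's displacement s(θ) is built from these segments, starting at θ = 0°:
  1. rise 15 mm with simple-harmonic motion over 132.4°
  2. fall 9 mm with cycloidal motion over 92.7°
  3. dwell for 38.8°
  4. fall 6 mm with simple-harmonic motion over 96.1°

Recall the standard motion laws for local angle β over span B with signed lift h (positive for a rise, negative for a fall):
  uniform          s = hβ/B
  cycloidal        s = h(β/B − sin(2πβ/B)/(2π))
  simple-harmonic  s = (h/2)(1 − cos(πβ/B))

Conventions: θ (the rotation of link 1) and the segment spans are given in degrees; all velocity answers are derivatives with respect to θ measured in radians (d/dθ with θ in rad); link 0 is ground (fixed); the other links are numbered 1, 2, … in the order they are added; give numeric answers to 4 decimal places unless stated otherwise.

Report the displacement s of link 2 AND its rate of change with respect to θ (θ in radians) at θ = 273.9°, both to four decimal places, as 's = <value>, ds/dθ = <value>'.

segment 1 (0° to 132.4°, simple-harmonic, h = 15) is passed completely: s = 0.0000 + (15) = 15.0000
segment 2 (132.4° to 225.1°, cycloidal, h = -9) is passed completely: s = 15.0000 + (-9) = 6.0000
segment 3 (225.1° to 263.9°, dwell): s unchanged at 6.0000
θ = 273.9° falls in segment 4 (263.9° to 360°, simple-harmonic, h = -6): β = 273.9 − 263.9 = 10°, B = 96.1°; Δs = -6/2·(1 − cos(π·0.1041)) = -0.1589; s = 6.0000 − 0.1589 = 5.8411
velocity in seg [263.9°–360°] (simple-harmonic), θ in radians: β = 10° = 0.1745 rad, B = 96.1° = 1.6773 rad; ds/dθ = (πh/(2B)) sin(πβ/B) = (π·(-6)/(2·1.6773)) sin(π·0.1041) = -1.804403 mm/rad

s = 5.8411, ds/dθ = -1.8044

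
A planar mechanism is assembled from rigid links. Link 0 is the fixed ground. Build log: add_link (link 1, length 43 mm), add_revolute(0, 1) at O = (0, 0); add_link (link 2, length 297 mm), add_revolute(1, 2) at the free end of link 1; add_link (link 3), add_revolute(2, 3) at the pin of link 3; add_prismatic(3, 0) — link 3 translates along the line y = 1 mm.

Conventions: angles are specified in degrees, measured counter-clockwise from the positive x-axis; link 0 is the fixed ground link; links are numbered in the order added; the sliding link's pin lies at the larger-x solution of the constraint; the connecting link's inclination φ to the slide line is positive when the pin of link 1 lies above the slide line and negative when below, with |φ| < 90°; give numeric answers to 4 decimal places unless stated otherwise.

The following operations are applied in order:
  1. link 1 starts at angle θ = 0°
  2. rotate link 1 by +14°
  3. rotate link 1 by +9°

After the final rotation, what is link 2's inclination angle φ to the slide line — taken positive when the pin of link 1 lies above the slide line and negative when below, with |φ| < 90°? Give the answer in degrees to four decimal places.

geometry: r = 43 mm, L = 297 mm, e = 1 mm; θ starts at 0°
rotate link 1 by +14°: θ ← 0° +14° = 14°
rotate link 1 by +9°: θ ← 14° +9° = 23°
h = r sin θ − e = 16.801439 − 1 = 15.801439
sin φ = h / L = 15.801439 / 297 = 0.05320350
φ = arcsin(0.05320350) = 3.049776°

3.0498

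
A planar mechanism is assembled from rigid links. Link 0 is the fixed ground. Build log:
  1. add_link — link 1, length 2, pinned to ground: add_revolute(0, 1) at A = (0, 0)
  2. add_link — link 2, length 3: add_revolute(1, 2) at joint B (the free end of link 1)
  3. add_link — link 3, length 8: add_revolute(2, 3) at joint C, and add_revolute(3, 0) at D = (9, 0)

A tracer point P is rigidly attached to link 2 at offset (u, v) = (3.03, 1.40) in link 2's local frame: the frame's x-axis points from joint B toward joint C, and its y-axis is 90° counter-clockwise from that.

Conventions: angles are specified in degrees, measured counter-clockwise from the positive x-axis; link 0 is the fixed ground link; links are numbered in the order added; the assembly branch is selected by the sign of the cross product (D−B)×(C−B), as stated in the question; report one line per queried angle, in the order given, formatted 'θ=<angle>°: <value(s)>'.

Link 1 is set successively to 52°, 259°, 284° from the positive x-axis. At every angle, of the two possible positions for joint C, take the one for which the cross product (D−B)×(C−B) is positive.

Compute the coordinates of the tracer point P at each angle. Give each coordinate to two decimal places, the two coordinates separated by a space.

A=(0,0), D=(9.00,0)
θ=52°: B = A + 2.00·(cos52°, sin52°) = (1.2313, 1.5760)
θ=52°: |BD| = 7.9269
θ=52°: circle(B,3.00) ∩ circle(D,8.00): a=0.4943, h=2.9590
θ=52°:   candidates: C₊=(2.3040,4.3777) cross=23.456; C₋=(1.1274,-1.4222) cross=-23.456
θ=52°:   branch + wants cross > 0 → take C=(2.3040,4.3777) (cross=23.456)
θ=52°: ex = (C−B)/|BC| = (0.3576,0.9339); ey = (-0.9339,0.3576)
θ=52°: P = B + 3.03·ex + 1.40·ey = (1.0073,4.9063)
θ=259°: B = A + 2.00·(cos259°, sin259°) = (-0.3816, -1.9633)
θ=259°: |BD| = 9.5848
θ=259°: circle(B,3.00) ∩ circle(D,8.00): a=1.9233, h=2.3024
θ=259°:   candidates: C₊=(1.0293,0.6842) cross=22.068; C₋=(1.9725,-3.8229) cross=-22.068
θ=259°:   branch + wants cross > 0 → take C=(1.0293,0.6842) (cross=22.068)
θ=259°: ex = (C−B)/|BC| = (0.4703,0.8825); ey = (-0.8825,0.4703)
θ=259°: P = B + 3.03·ex + 1.40·ey = (-0.1921,1.3692)
θ=284°: B = A + 2.00·(cos284°, sin284°) = (0.4838, -1.9406)
θ=284°: |BD| = 8.7345
θ=284°: circle(B,3.00) ∩ circle(D,8.00): a=1.2188, h=2.7413
θ=284°:   candidates: C₊=(1.0631,1.0030) cross=23.944; C₋=(2.2812,-4.3426) cross=-23.944
θ=284°:   branch + wants cross > 0 → take C=(1.0631,1.0030) (cross=23.944)
θ=284°: ex = (C−B)/|BC| = (0.1931,0.9812); ey = (-0.9812,0.1931)
θ=284°: P = B + 3.03·ex + 1.40·ey = (-0.3047,1.3027)

θ=52°: 1.01 4.91
θ=259°: -0.19 1.37
θ=284°: -0.30 1.30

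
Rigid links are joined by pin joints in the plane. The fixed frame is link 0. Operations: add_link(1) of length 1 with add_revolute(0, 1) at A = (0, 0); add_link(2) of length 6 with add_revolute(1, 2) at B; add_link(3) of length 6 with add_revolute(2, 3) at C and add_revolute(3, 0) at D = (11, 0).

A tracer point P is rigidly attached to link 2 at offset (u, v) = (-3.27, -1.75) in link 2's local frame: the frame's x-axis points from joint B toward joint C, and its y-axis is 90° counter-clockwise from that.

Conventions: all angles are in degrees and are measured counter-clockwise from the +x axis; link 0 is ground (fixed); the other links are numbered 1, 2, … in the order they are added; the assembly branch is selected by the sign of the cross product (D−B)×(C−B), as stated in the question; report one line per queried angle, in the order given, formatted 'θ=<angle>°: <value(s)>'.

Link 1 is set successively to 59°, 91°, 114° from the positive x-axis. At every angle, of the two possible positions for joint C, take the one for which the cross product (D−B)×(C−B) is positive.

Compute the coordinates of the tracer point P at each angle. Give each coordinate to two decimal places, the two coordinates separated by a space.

A=(0,0), D=(11.00,0)
θ=59°: B = A + 1.00·(cos59°, sin59°) = (0.5150, 0.8572)
θ=59°: |BD| = 10.5199
θ=59°: circle(B,6.00) ∩ circle(D,6.00): a=5.2600, h=2.8866
θ=59°:   candidates: C₊=(5.9927,3.3056) cross=30.367; C₋=(5.5223,-2.4485) cross=-30.367
θ=59°:   branch + wants cross > 0 → take C=(5.9927,3.3056) (cross=30.367)
θ=59°: ex = (C−B)/|BC| = (0.9129,0.4081); ey = (-0.4081,0.9129)
θ=59°: P = B + -3.27·ex + -1.75·ey = (-1.7562,-2.0749)
θ=91°: B = A + 1.00·(cos91°, sin91°) = (-0.0175, 0.9998)
θ=91°: |BD| = 11.0627
θ=91°: circle(B,6.00) ∩ circle(D,6.00): a=5.5314, h=2.3247
θ=91°:   candidates: C₊=(5.7014,2.8151) cross=25.717; C₋=(5.2812,-1.8152) cross=-25.717
θ=91°:   branch + wants cross > 0 → take C=(5.7014,2.8151) (cross=25.717)
θ=91°: ex = (C−B)/|BC| = (0.9531,0.3025); ey = (-0.3025,0.9531)
θ=91°: P = B + -3.27·ex + -1.75·ey = (-2.6048,-1.6574)
θ=114°: B = A + 1.00·(cos114°, sin114°) = (-0.4067, 0.9135)
θ=114°: |BD| = 11.4433
θ=114°: circle(B,6.00) ∩ circle(D,6.00): a=5.7216, h=1.8064
θ=114°:   candidates: C₊=(5.4408,2.2574) cross=20.671; C₋=(5.1524,-1.3438) cross=-20.671
θ=114°:   branch + wants cross > 0 → take C=(5.4408,2.2574) (cross=20.671)
θ=114°: ex = (C−B)/|BC| = (0.9746,0.2240); ey = (-0.2240,0.9746)
θ=114°: P = B + -3.27·ex + -1.75·ey = (-3.2017,-1.5244)

θ=59°: -1.76 -2.07
θ=91°: -2.60 -1.66
θ=114°: -3.20 -1.52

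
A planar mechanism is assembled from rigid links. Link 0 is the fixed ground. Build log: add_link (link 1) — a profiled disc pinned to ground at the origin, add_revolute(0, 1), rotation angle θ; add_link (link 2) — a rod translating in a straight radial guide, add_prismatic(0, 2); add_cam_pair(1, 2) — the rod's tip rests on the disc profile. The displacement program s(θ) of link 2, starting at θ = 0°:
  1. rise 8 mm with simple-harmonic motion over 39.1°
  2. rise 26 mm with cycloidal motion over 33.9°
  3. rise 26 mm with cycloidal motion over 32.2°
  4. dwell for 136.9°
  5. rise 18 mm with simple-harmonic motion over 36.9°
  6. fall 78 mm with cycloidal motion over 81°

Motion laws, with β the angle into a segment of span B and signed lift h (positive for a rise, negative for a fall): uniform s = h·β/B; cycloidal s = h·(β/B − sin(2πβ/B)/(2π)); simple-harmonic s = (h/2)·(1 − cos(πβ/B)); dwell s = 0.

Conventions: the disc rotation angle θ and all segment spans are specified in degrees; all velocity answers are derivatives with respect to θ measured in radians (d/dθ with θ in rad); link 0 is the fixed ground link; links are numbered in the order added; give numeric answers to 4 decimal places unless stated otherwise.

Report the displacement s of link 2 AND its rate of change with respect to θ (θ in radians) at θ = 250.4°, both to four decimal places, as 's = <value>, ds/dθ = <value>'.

seg 1 [0°–39.1°] simple-harmonic, h=8: full span → s += 8 → s = 8.0000
seg 2 [39.1°–73°] cycloidal, h=26: full span → s += 26 → s = 34.0000
seg 3 [73°–105.2°] cycloidal, h=26: full span → s += 26 → s = 60.0000
seg 4 [105.2°–242.1°] dwell: s stays 60.0000
seg 5 [242.1°–279°] simple-harmonic, h=18: θ=250.4° here. β=8.3, B=36.9. 18/2·(1 − cos(π·0.2249)) = 2.1551 → s = 62.1551
velocity in seg [242.1°–279°] (simple-harmonic), θ in radians: β = 8.3° = 0.1449 rad, B = 36.9° = 0.6440 rad; ds/dθ = (πh/(2B)) sin(πβ/B) = (π·18/(2·0.6440)) sin(π·0.2249) = 28.505247 mm/rad

s = 62.1551, ds/dθ = 28.5052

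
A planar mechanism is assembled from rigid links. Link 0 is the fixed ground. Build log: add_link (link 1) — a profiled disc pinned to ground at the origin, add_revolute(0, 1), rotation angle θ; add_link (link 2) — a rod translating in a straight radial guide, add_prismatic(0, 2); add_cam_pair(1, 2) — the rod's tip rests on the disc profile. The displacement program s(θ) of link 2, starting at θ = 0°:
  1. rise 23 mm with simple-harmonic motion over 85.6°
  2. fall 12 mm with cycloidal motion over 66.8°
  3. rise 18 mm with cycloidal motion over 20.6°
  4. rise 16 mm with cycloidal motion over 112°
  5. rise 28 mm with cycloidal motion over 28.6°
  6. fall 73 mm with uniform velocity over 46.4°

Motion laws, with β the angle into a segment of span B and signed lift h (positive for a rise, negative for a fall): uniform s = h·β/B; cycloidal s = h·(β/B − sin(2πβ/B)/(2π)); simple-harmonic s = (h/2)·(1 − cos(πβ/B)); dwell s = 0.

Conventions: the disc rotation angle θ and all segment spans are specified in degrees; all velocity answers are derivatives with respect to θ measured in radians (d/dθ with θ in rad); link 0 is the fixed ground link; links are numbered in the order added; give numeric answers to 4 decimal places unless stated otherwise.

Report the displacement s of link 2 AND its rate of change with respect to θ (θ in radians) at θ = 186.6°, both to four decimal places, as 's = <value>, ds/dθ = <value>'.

seg 1 [0°–85.6°] simple-harmonic, h=23: full span → s += 23 → s = 23.0000
seg 2 [85.6°–152.4°] cycloidal, h=-12: full span → s += -12 → s = 11.0000
seg 3 [152.4°–173°] cycloidal, h=18: full span → s += 18 → s = 29.0000
seg 4 [173°–285°] cycloidal, h=16: θ=186.6° here. β=13.6, B=112. 16·(0.1214 − sin(2π·0.1214)/(2π)) = 0.1831 → s = 29.1831
velocity in seg [173°–285°] (cycloidal), θ in radians: β = 13.6° = 0.2374 rad, B = 112° = 1.9548 rad; ds/dθ = (h/B)(1 − cos(2πβ/B)) = (16/1.9548)(1 − cos(2π·0.1214)) = 2.268955 mm/rad

s = 29.1831, ds/dθ = 2.2690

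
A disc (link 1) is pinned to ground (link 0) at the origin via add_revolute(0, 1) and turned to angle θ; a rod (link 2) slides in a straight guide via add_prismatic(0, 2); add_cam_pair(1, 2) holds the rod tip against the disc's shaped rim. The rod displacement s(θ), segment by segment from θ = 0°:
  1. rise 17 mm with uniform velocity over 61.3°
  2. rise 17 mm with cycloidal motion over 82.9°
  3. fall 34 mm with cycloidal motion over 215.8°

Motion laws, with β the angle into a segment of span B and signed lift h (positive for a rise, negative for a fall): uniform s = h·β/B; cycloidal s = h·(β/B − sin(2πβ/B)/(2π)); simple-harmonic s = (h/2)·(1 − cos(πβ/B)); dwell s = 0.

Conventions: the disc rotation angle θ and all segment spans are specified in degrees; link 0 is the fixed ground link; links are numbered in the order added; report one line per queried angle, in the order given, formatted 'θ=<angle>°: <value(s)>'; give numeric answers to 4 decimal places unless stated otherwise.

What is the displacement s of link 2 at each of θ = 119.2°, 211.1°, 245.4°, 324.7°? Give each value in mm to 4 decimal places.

segment 1 (0° to 61.3°, uniform, h = 17) is passed completely: s = 0.0000 + (17) = 17.0000
θ = 119.2° falls in segment 2 (61.3° to 144.2°, cycloidal, h = 17): β = 119.2 − 61.3 = 57.9°, B = 82.9°; Δs = 17·(0.6984 − sin(2π·0.6984)/(2π)) = 14.4382; s = 17.0000 + 14.4382 = 31.4382
segment 2 (61.3° to 144.2°, cycloidal, h = 17) is passed completely: s = 17.0000 + (17) = 34.0000
θ = 211.1° falls in segment 3 (144.2° to 360°, cycloidal, h = -34): β = 211.1 − 144.2 = 66.9°, B = 215.8°; Δs = -34·(0.3100 − sin(2π·0.3100)/(2π)) = -5.5092; s = 34.0000 − 5.5092 = 28.4908
θ = 245.4° falls in segment 3 (144.2° to 360°, cycloidal, h = -34): β = 245.4 − 144.2 = 101.2°, B = 215.8°; Δs = -34·(0.4690 − sin(2π·0.4690)/(2π)) = -14.8955; s = 34.0000 − 14.8955 = 19.1045
θ = 324.7° falls in segment 3 (144.2° to 360°, cycloidal, h = -34): β = 324.7 − 144.2 = 180.5°, B = 215.8°; Δs = -34·(0.8364 − sin(2π·0.8364)/(2π)) = -33.0713; s = 34.0000 − 33.0713 = 0.9287

θ=119.2°: 31.4382
θ=211.1°: 28.4908
θ=245.4°: 19.1045
θ=324.7°: 0.9287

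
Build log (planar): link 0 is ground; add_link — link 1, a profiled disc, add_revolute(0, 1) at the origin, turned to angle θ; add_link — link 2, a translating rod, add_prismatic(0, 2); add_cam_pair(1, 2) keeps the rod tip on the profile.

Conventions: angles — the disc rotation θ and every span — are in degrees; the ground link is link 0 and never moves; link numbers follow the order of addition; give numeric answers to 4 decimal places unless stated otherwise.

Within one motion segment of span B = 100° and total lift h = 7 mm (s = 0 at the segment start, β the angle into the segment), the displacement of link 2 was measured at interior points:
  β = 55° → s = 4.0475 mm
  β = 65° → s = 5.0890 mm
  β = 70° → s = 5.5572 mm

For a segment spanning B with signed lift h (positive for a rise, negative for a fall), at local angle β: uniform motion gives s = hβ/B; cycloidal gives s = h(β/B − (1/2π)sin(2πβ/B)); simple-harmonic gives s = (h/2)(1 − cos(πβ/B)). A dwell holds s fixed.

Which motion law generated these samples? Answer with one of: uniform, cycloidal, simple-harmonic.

candidates at β/B = r: uniform s = h·r (linear in β); cycloidal s = h·(r − sin(2πr)/(2π)); simple-harmonic s = (h/2)(1 − cos(πr))
β=55°: printed 4.0475 | uniform 3.8500, cycloidal 4.1943, simple-harmonic 4.0475
β=65°: printed 5.0890 | uniform 4.5500, cycloidal 5.4513, simple-harmonic 5.0890
β=70°: printed 5.5572 | uniform 4.9000, cycloidal 5.9596, simple-harmonic 5.5572
only one law matches every sample → simple-harmonic

simple-harmonic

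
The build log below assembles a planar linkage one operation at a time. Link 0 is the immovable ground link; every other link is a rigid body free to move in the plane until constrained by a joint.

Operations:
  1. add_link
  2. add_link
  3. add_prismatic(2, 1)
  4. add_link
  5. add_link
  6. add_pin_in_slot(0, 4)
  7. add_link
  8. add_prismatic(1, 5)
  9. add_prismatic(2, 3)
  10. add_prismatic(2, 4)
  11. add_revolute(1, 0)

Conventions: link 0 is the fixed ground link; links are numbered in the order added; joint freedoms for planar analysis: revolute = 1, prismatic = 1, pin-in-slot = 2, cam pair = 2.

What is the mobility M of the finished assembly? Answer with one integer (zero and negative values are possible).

(L,J1,J2)=(1,0,0); link0 fixed
link1: (2,0,0)
link2: (3,0,0)
P 2-1 [J1]: (3,1,0)
link3: (4,1,0)
link4: (5,1,0)
PS 0-4 [J2]: (5,1,1)
link5: (6,1,1)
P 1-5 [J1]: (6,2,1)
P 2-3 [J1]: (6,3,1)
P 2-4 [J1]: (6,4,1)
R 1-0 [J1]: (6,5,1)
Grübler: 3·5 − 2·5 − 1 = 4

M = 4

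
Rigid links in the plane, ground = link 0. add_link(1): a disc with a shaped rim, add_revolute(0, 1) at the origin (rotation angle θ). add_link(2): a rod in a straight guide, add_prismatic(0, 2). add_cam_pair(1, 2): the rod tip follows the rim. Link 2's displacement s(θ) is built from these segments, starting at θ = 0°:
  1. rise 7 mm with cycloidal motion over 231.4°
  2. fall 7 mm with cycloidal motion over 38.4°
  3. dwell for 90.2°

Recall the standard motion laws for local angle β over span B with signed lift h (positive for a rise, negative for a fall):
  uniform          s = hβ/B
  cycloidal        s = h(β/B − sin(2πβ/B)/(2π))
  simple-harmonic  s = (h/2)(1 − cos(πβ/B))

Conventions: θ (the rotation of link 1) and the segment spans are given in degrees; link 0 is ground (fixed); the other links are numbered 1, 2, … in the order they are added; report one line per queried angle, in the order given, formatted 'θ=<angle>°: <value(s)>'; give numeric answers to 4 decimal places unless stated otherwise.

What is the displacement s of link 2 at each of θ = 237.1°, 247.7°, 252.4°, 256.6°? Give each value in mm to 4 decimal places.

segment 1 (0° to 231.4°, cycloidal, h = 7) is passed completely: s = 0.0000 + (7) = 7.0000
θ = 237.1° falls in segment 2 (231.4° to 269.8°, cycloidal, h = -7): β = 237.1 − 231.4 = 5.7°, B = 38.4°; Δs = -7·(0.1484 − sin(2π·0.1484)/(2π)) = -0.1442; s = 7.0000 − 0.1442 = 6.8558
θ = 247.7° falls in segment 2 (231.4° to 269.8°, cycloidal, h = -7): β = 247.7 − 231.4 = 16.3°, B = 38.4°; Δs = -7·(0.4245 − sin(2π·0.4245)/(2π)) = -2.4623; s = 7.0000 − 2.4623 = 4.5377
θ = 252.4° falls in segment 2 (231.4° to 269.8°, cycloidal, h = -7): β = 252.4 − 231.4 = 21°, B = 38.4°; Δs = -7·(0.5469 − sin(2π·0.5469)/(2π)) = -4.1515; s = 7.0000 − 4.1515 = 2.8485
θ = 256.6° falls in segment 2 (231.4° to 269.8°, cycloidal, h = -7): β = 256.6 − 231.4 = 25.2°, B = 38.4°; Δs = -7·(0.6563 − sin(2π·0.6563)/(2π)) = -5.5201; s = 7.0000 − 5.5201 = 1.4799

θ=237.1°: 6.8558
θ=247.7°: 4.5377
θ=252.4°: 2.8485
θ=256.6°: 1.4799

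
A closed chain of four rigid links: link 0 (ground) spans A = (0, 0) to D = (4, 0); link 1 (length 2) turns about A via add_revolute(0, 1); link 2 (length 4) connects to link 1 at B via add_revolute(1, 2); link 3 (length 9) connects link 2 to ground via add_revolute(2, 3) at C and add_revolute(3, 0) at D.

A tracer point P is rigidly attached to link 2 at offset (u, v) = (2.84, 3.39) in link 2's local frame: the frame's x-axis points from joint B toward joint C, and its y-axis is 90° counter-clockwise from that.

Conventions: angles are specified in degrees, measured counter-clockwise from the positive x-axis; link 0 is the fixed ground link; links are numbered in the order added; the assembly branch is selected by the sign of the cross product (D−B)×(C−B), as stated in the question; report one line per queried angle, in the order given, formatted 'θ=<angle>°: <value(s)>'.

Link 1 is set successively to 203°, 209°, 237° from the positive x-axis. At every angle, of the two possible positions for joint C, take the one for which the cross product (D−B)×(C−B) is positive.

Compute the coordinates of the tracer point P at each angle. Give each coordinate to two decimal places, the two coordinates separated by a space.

A=(0,0), D=(4.00,0)
θ=203°: B = A + 2.00·(cos203°, sin203°) = (-1.8410, -0.7815)
θ=203°: |BD| = 5.8931
θ=203°: circle(B,4.00) ∩ circle(D,9.00): a=-2.5684, h=3.0664
θ=203°:   candidates: C₊=(-4.7934,1.9173) cross=18.071; C₋=(-3.9801,-4.1614) cross=-18.071
θ=203°:   branch + wants cross > 0 → take C=(-4.7934,1.9173) (cross=18.071)
θ=203°: ex = (C−B)/|BC| = (-0.7381,0.6747); ey = (-0.6747,-0.7381)
θ=203°: P = B + 2.84·ex + 3.39·ey = (-6.2244,-1.3675)
θ=209°: B = A + 2.00·(cos209°, sin209°) = (-1.7492, -0.9696)
θ=209°: |BD| = 5.8304
θ=209°: circle(B,4.00) ∩ circle(D,9.00): a=-2.6590, h=2.9883
θ=209°:   candidates: C₊=(-4.8682,1.5348) cross=17.423; C₋=(-3.8742,-4.3585) cross=-17.423
θ=209°:   branch + wants cross > 0 → take C=(-4.8682,1.5348) (cross=17.423)
θ=209°: ex = (C−B)/|BC| = (-0.7797,0.6261); ey = (-0.6261,-0.7797)
θ=209°: P = B + 2.84·ex + 3.39·ey = (-6.0862,-1.8347)
θ=237°: B = A + 2.00·(cos237°, sin237°) = (-1.0893, -1.6773)
θ=237°: |BD| = 5.3586
θ=237°: circle(B,4.00) ∩ circle(D,9.00): a=-3.3858, h=2.1299
θ=237°:   candidates: C₊=(-4.9716,-0.7143) cross=11.413; C₋=(-3.6382,-4.7600) cross=-11.413
θ=237°:   branch + wants cross > 0 → take C=(-4.9716,-0.7143) (cross=11.413)
θ=237°: ex = (C−B)/|BC| = (-0.9706,0.2408); ey = (-0.2408,-0.9706)
θ=237°: P = B + 2.84·ex + 3.39·ey = (-4.6619,-4.2838)

θ=203°: -6.22 -1.37
θ=209°: -6.09 -1.83
θ=237°: -4.66 -4.28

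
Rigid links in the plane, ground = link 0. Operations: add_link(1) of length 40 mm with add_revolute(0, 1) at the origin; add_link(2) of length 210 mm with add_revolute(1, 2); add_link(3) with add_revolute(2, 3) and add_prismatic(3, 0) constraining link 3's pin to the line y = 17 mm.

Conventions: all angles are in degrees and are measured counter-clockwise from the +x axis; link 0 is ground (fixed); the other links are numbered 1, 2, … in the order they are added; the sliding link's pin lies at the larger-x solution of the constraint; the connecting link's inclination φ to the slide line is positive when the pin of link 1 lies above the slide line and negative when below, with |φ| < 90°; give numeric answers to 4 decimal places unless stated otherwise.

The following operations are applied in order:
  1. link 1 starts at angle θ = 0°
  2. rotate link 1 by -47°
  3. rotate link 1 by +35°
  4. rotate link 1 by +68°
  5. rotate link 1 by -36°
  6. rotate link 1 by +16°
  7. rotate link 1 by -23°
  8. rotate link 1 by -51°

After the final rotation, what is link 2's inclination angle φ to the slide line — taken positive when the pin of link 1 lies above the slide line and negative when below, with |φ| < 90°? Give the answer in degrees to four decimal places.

geometry: r = 40 mm, L = 210 mm, e = 17 mm; θ starts at 0°
rotate link 1 by -47°: θ ← 0° -47° = -47°
rotate link 1 by +35°: θ ← -47° +35° = -12°
rotate link 1 by +68°: θ ← -12° +68° = 56°
rotate link 1 by -36°: θ ← 56° -36° = 20°
rotate link 1 by +16°: θ ← 20° +16° = 36°
rotate link 1 by -23°: θ ← 36° -23° = 13°
rotate link 1 by -51°: θ ← 13° -51° = -38°
h = r sin θ − e = -24.626459 − 17 = -41.626459
sin φ = h / L = -41.626459 / 210 = -0.19822123
φ = arcsin(-0.19822123) = -11.432961°

-11.4330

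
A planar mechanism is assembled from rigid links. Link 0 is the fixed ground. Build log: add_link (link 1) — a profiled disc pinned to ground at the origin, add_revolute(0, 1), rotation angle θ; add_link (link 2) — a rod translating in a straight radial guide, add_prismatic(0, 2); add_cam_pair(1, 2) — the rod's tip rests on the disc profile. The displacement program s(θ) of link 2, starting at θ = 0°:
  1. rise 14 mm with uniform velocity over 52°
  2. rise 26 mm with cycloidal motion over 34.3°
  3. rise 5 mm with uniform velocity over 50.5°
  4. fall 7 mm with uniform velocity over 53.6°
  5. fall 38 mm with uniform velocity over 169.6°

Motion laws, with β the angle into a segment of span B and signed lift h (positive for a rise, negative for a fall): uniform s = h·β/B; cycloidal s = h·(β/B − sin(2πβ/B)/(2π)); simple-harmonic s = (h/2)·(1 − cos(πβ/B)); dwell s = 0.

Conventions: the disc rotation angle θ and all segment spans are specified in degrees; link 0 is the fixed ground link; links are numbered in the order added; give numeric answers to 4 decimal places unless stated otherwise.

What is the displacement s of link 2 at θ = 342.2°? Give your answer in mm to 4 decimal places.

seg 1 [0°–52°] uniform, h=14: full span → s += 14 → s = 14.0000
seg 2 [52°–86.3°] cycloidal, h=26: full span → s += 26 → s = 40.0000
seg 3 [86.3°–136.8°] uniform, h=5: full span → s += 5 → s = 45.0000
seg 4 [136.8°–190.4°] uniform, h=-7: full span → s += -7 → s = 38.0000
seg 5 [190.4°–360°] uniform, h=-38: θ=342.2° here. β=151.8, B=169.6. -38·151.8/169.6 = -34.0118 → s = 3.9882

3.9882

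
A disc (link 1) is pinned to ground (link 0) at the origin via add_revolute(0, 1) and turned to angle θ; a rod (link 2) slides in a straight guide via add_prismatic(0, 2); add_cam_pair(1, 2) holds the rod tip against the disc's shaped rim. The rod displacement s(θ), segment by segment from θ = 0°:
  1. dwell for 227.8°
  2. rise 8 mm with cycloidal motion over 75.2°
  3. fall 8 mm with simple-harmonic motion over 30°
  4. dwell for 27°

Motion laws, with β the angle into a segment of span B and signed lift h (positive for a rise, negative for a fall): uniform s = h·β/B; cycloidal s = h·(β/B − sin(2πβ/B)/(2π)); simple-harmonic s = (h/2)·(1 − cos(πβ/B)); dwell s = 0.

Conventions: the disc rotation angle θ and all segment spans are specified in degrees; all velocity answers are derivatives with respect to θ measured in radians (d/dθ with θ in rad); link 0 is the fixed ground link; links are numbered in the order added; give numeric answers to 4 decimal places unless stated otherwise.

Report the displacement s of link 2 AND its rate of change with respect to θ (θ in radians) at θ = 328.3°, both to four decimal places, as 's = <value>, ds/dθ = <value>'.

segment 1 (0° to 227.8°, dwell): s unchanged at 0.0000
segment 2 (227.8° to 303°, cycloidal, h = 8) is passed completely: s = 0.0000 + (8) = 8.0000
θ = 328.3° falls in segment 3 (303° to 333°, simple-harmonic, h = -8): β = 328.3 − 303 = 25.3°, B = 30°; Δs = -8/2·(1 − cos(π·0.8433)) = -7.5252; s = 8.0000 − 7.5252 = 0.4748
velocity in seg [303°–333°] (simple-harmonic), θ in radians: β = 25.3° = 0.4416 rad, B = 30° = 0.5236 rad; ds/dθ = (πh/(2B)) sin(πβ/B) = (π·(-8)/(2·0.5236)) sin(π·0.8433) = -11.341218 mm/rad

s = 0.4748, ds/dθ = -11.3412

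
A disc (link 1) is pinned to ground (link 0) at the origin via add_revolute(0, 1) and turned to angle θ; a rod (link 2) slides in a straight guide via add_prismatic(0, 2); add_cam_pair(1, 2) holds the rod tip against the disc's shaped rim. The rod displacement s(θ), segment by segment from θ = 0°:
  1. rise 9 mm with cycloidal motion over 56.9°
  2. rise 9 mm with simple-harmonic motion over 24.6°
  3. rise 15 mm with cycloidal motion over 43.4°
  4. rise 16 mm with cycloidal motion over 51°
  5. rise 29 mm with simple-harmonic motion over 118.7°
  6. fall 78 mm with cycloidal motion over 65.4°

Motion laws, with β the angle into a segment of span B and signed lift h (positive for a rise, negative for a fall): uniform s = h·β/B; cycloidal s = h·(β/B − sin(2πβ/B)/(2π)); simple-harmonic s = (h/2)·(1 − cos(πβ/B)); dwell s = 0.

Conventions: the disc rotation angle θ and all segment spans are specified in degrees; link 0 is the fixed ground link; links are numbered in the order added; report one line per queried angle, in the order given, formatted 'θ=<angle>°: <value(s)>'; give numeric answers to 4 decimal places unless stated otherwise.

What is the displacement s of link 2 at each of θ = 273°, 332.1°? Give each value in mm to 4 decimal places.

segment 1 (0° to 56.9°, cycloidal, h = 9) is passed completely: s = 0.0000 + (9) = 9.0000
segment 2 (56.9° to 81.5°, simple-harmonic, h = 9) is passed completely: s = 9.0000 + (9) = 18.0000
segment 3 (81.5° to 124.9°, cycloidal, h = 15) is passed completely: s = 18.0000 + (15) = 33.0000
segment 4 (124.9° to 175.9°, cycloidal, h = 16) is passed completely: s = 33.0000 + (16) = 49.0000
θ = 273° falls in segment 5 (175.9° to 294.6°, simple-harmonic, h = 29): β = 273 − 175.9 = 97.1°, B = 118.7°; Δs = 29/2·(1 − cos(π·0.8180)) = 26.6944; s = 49.0000 + 26.6944 = 75.6944
segment 5 (175.9° to 294.6°, simple-harmonic, h = 29) is passed completely: s = 49.0000 + (29) = 78.0000
θ = 332.1° falls in segment 6 (294.6° to 360°, cycloidal, h = -78): β = 332.1 − 294.6 = 37.5°, B = 65.4°; Δs = -78·(0.5734 − sin(2π·0.5734)/(2π)) = -50.2488; s = 78.0000 − 50.2488 = 27.7512

θ=273°: 75.6944
θ=332.1°: 27.7512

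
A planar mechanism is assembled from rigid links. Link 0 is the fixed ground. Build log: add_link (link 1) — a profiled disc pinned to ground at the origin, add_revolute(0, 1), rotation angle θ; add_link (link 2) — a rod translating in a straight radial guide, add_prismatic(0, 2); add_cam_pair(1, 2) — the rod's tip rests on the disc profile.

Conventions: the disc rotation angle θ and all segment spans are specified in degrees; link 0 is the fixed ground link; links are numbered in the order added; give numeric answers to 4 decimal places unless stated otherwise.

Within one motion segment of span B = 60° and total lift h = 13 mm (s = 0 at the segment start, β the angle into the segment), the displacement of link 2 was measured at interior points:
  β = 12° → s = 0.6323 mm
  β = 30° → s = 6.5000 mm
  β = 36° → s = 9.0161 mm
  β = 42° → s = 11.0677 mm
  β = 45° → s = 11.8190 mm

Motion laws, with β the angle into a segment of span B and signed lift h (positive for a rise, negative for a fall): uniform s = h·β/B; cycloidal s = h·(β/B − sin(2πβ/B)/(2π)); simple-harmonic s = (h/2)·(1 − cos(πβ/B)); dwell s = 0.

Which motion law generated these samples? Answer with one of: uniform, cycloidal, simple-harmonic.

candidates at β/B = r: uniform s = h·r (linear in β); cycloidal s = h·(r − sin(2πr)/(2π)); simple-harmonic s = (h/2)(1 − cos(πr))
β=12°: printed 0.6323 | uniform 2.6000, cycloidal 0.6323, simple-harmonic 1.2414
β=30°: printed 6.5000 | uniform 6.5000, cycloidal 6.5000, simple-harmonic 6.5000
β=36°: printed 9.0161 | uniform 7.8000, cycloidal 9.0161, simple-harmonic 8.5086
β=42°: printed 11.0677 | uniform 9.1000, cycloidal 11.0677, simple-harmonic 10.3206
β=45°: printed 11.8190 | uniform 9.7500, cycloidal 11.8190, simple-harmonic 11.0962
only one law matches every sample → cycloidal

cycloidal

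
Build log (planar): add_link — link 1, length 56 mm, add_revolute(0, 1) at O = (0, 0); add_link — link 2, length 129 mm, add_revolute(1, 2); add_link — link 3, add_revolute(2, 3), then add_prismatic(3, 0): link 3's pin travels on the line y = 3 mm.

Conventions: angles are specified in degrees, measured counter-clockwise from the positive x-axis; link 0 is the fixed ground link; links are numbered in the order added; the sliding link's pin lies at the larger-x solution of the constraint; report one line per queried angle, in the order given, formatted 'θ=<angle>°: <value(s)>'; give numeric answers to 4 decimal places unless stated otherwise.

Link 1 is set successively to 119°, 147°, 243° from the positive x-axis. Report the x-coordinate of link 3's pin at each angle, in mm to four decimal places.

geometry: r = 56 mm, L = 129 mm, e = 3 mm
θ=119°: crank pin P = (r cos θ, r sin θ) = (-27.149339, 48.978704)
θ=119°: h = r sin θ − e = 48.978704 − 3 = 45.978704
θ=119°: x = r cos θ + √(L² − h²) = -27.149339 + 120.527834 = 93.378495
θ=147°: crank pin P = (r cos θ, r sin θ) = (-46.965552, 30.499786)
θ=147°: h = r sin θ − e = 30.499786 − 3 = 27.499786
θ=147°: x = r cos θ + √(L² − h²) = -46.965552 + 126.034764 = 79.069212
θ=243°: crank pin P = (r cos θ, r sin θ) = (-25.423468, -49.896365)
θ=243°: h = r sin θ − e = -49.896365 − 3 = -52.896365
θ=243°: x = r cos θ + √(L² − h²) = -25.423468 + 117.656171 = 92.232703

θ=119°: 93.3785
θ=147°: 79.0692
θ=243°: 92.2327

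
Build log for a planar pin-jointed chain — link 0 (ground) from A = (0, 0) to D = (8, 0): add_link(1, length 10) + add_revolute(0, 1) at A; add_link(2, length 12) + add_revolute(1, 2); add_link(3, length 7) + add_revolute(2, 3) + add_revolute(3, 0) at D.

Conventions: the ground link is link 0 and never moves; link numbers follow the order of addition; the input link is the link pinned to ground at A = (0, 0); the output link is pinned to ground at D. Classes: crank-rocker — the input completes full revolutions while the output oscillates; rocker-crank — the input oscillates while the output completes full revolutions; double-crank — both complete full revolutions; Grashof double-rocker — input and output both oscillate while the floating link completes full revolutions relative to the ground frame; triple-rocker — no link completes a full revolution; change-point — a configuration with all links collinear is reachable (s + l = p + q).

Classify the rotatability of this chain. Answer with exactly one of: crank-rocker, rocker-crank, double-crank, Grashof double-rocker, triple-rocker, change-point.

lengths: ground=8, input=10, coupler=12, output=7
sorted: s=7 (shortest), l=12 (longest), p+q=18
s + l = 19 vs p + q = 18
s + l > p + q → non-Grashof → no link fully rotates → triple-rocker

triple-rocker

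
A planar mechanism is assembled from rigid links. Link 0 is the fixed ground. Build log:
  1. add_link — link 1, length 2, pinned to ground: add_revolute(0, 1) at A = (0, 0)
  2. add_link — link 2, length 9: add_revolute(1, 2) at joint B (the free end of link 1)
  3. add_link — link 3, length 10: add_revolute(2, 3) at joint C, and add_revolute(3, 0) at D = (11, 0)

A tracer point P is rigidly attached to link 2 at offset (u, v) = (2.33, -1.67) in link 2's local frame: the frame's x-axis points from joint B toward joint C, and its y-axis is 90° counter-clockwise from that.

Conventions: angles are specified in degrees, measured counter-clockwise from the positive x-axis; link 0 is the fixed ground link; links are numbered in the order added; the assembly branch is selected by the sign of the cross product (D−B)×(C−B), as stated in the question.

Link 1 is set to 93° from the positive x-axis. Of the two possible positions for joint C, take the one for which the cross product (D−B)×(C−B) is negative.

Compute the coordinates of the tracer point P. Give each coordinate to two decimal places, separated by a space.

A=(0,0), D=(11.00,0)
B = A + 2.00·(cos93°, sin93°) = (-0.1047, 1.9973)
|BD| = 11.2829
circle(B,9.00) ∩ circle(D,10.00): a=4.7994, h=7.6135
  candidates: C₊=(5.9667,8.6409) cross=85.902; C₋=(3.2713,-6.3456) cross=-85.902
  branch - wants cross < 0 → take C=(3.2713,-6.3456) (cross=-85.902)
ex = (C−B)/|BC| = (0.3751,-0.9270); ey = (0.9270,0.3751)
P = B + 2.33·ex + -1.67·ey = (-0.7787,-0.7890)

-0.78 -0.79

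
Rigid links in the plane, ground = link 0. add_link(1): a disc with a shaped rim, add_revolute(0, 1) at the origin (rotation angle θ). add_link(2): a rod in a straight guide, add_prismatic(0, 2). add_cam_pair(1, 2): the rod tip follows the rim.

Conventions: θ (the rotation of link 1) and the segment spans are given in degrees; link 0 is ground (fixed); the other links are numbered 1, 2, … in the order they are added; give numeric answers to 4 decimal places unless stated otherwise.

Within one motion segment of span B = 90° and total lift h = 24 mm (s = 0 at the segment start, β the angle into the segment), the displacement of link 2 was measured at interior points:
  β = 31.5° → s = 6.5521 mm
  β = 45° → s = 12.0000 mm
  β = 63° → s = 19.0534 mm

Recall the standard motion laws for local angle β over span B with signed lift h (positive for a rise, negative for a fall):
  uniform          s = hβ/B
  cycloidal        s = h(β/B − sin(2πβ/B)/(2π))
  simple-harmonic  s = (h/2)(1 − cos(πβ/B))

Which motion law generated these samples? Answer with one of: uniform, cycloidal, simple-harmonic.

candidates at β/B = r: uniform s = h·r (linear in β); cycloidal s = h·(r − sin(2πr)/(2π)); simple-harmonic s = (h/2)(1 − cos(πr))
β=31.5°: printed 6.5521 | uniform 8.4000, cycloidal 5.3098, simple-harmonic 6.5521
β=45°: printed 12.0000 | uniform 12.0000, cycloidal 12.0000, simple-harmonic 12.0000
β=63°: printed 19.0534 | uniform 16.8000, cycloidal 20.4328, simple-harmonic 19.0534
only one law matches every sample → simple-harmonic

simple-harmonic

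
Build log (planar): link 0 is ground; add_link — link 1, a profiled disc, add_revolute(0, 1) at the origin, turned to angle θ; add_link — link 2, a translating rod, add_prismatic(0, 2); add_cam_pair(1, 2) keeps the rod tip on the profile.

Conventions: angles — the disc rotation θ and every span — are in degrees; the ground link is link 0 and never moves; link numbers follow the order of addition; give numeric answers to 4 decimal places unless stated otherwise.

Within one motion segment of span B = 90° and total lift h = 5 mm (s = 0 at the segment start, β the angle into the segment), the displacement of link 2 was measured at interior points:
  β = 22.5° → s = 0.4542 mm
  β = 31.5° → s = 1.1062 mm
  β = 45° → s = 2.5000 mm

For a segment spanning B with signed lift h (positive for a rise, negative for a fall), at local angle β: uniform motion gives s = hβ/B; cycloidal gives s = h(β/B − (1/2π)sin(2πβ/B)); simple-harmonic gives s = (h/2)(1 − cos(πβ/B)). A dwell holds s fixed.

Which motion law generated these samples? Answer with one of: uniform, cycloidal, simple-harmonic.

candidates at β/B = r: uniform s = h·r (linear in β); cycloidal s = h·(r − sin(2πr)/(2π)); simple-harmonic s = (h/2)(1 − cos(πr))
β=22.5°: printed 0.4542 | uniform 1.2500, cycloidal 0.4542, simple-harmonic 0.7322
β=31.5°: printed 1.1062 | uniform 1.7500, cycloidal 1.1062, simple-harmonic 1.3650
β=45°: printed 2.5000 | uniform 2.5000, cycloidal 2.5000, simple-harmonic 2.5000
only one law matches every sample → cycloidal

cycloidal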